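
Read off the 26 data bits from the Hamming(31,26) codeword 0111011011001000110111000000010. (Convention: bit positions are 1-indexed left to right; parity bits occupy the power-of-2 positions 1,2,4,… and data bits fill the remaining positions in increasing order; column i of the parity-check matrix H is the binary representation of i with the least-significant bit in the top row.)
Parity bits occupy power-of-2 positions; data bits are at positions {3,5,6,7,9,10,11,12,13,14,15,17,18,19,20,21,22,23,24,25,26,27,28,29,30,31} (1-indexed).
Extract: c[3]=1 c[5]=0 c[6]=1 c[7]=1 c[9]=1 c[10]=1 c[11]=0 c[12]=0 c[13]=1 c[14]=0 c[15]=0 c[17]=1 c[18]=1 c[19]=0 c[20]=1 c[21]=1 c[22]=1 c[23]=0 c[24]=0 c[25]=0 c[26]=0 c[27]=0 c[28]=0 c[29]=0 c[30]=1 c[31]=0
Data = 10111100100110111000000010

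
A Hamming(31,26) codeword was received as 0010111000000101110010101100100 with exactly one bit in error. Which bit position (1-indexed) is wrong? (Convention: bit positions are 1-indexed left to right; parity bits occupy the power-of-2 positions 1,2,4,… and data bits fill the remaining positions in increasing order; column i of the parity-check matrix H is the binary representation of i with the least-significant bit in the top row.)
Syndrome s = H · r^T (mod 2), r = 0010111000000101110010101100100:
  s[0] = (1010101010101010101010101010101)·(0010111000000101110010101100100) mod 2 = 0+0+1+0+1+0+1+0+0+0+0+0+0+0+0+0+1+0+0+0+1+0+1+0+1+0+0+0+1+0+0 mod 2 = 0
  s[1] = (0110011001100110011001100110011)·(0010111000000101110010101100100) mod 2 = 0+0+1+0+0+1+1+0+0+0+0+0+0+1+0+0+0+1+0+0+0+0+1+0+0+1+0+0+0+0+0 mod 2 = 1
  s[2] = (0001111000011110000111100001111)·(0010111000000101110010101100100) mod 2 = 0+0+0+0+1+1+1+0+0+0+0+0+0+1+0+0+0+0+0+0+1+0+1+0+0+0+0+0+1+0+0 mod 2 = 1
  s[3] = (0000000111111110000000011111111)·(0010111000000101110010101100100) mod 2 = 0+0+0+0+0+0+0+0+0+0+0+0+0+1+0+0+0+0+0+0+0+0+0+0+1+1+0+0+1+0+0 mod 2 = 0
  s[4] = (0000000000000001111111111111111)·(0010111000000101110010101100100) mod 2 = 0+0+0+0+0+0+0+0+0+0+0+0+0+0+0+1+1+1+0+0+1+0+1+0+1+1+0+0+1+0+0 mod 2 = 0
Syndrome = 01100
Column i of H is the binary representation of i, so the syndrome is the binary index of the flipped bit.
Read s = 01100 with s[0] as LSB: 0·2^0 + 1·2^1 + 1·2^2 + 0·2^3 + 0·2^4 = 6.
Error is at bit position 6.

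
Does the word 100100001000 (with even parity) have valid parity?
Sum of all bits: 1+0+0+1+0+0+0+0+1+0+0+0 = 3; 3 mod 2 = 1. Result is 1 → parity error detected.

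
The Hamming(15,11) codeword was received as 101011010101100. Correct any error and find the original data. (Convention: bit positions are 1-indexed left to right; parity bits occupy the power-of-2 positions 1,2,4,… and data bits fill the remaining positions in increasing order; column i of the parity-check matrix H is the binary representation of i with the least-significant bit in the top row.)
Syndrome s = H · r^T (mod 2), r = 101011010101100:
  s[0] = (101010101010101)·(101011010101100) mod 2 = 1+0+1+0+1+0+0+0+0+0+0+0+1+0+0 mod 2 = 0
  s[1] = (011001100110011)·(101011010101100) mod 2 = 0+0+1+0+0+1+0+0+0+1+0+0+0+0+0 mod 2 = 1
  s[2] = (000111100001111)·(101011010101100) mod 2 = 0+0+0+0+1+1+0+0+0+0+0+1+1+0+0 mod 2 = 0
  s[3] = (000000011111111)·(101011010101100) mod 2 = 0+0+0+0+0+0+0+1+0+1+0+1+1+0+0 mod 2 = 0
Syndrome = 0100
Column 2 of H equals this syndrome → error at bit 2 (1-indexed).
Flip bit 2: 101011010101100 → 111011010101100
Extract data bits at positions {3,5,6,7,9,10,11,12,13,14,15}: 11100101100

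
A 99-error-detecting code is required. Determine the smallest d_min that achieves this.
Detecting e errors requires d_min ≥ e + 1 = 99 + 1 = 100.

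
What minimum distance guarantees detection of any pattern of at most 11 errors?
Detecting e errors requires d_min ≥ e + 1 = 11 + 1 = 12.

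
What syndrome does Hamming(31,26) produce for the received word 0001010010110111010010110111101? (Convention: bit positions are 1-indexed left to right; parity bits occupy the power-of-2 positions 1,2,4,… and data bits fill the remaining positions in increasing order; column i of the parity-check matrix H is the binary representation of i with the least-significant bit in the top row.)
Syndrome s = H · r^T (mod 2), r = 0001010010110111010010110111101:
  s[0] = (1010101010101010101010101010101)·(0001010010110111010010110111101) mod 2 = 0+0+0+0+0+0+0+0+1+0+1+0+0+0+1+0+0+0+0+0+1+0+1+0+0+0+1+0+1+0+1 mod 2 = 0
  s[1] = (0110011001100110011001100110011)·(0001010010110111010010110111101) mod 2 = 0+0+0+0+0+1+0+0+0+0+1+0+0+1+1+0+0+1+0+0+0+0+1+0+0+1+1+0+0+0+1 mod 2 = 1
  s[2] = (0001111000011110000111100001111)·(0001010010110111010010110111101) mod 2 = 0+0+0+1+0+1+0+0+0+0+0+1+0+1+1+0+0+0+0+0+1+0+1+0+0+0+0+1+1+0+1 mod 2 = 0
  s[3] = (0000000111111110000000011111111)·(0001010010110111010010110111101) mod 2 = 0+0+0+0+0+0+0+0+1+0+1+1+0+1+1+0+0+0+0+0+0+0+0+1+0+1+1+1+1+0+1 mod 2 = 1
  s[4] = (0000000000000001111111111111111)·(0001010010110111010010110111101) mod 2 = 0+0+0+0+0+0+0+0+0+0+0+0+0+0+0+1+0+1+0+0+1+0+1+1+0+1+1+1+1+0+1 mod 2 = 0
Syndrome = 01010
Non-zero syndrome: error at position 10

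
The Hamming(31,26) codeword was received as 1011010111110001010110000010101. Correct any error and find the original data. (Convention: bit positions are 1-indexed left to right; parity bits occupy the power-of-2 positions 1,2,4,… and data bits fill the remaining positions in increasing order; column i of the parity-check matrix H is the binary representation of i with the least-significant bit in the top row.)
Syndrome s = H · r^T (mod 2), r = 1011010111110001010110000010101:
  s[0] = (1010101010101010101010101010101)·(1011010111110001010110000010101) mod 2 = 1+0+1+0+0+0+0+0+1+0+1+0+0+0+0+0+0+0+0+0+1+0+0+0+0+0+1+0+1+0+1 mod 2 = 0
  s[1] = (0110011001100110011001100110011)·(1011010111110001010110000010101) mod 2 = 0+0+1+0+0+1+0+0+0+1+1+0+0+0+0+0+0+1+0+0+0+0+0+0+0+0+1+0+0+0+1 mod 2 = 1
  s[2] = (0001111000011110000111100001111)·(1011010111110001010110000010101) mod 2 = 0+0+0+1+0+1+0+0+0+0+0+1+0+0+0+0+0+0+0+1+1+0+0+0+0+0+0+0+1+0+1 mod 2 = 1
  s[3] = (0000000111111110000000011111111)·(1011010111110001010110000010101) mod 2 = 0+0+0+0+0+0+0+1+1+1+1+1+0+0+0+0+0+0+0+0+0+0+0+0+0+0+1+0+1+0+1 mod 2 = 0
  s[4] = (0000000000000001111111111111111)·(1011010111110001010110000010101) mod 2 = 0+0+0+0+0+0+0+0+0+0+0+0+0+0+0+1+0+1+0+1+1+0+0+0+0+0+1+0+1+0+1 mod 2 = 1
Syndrome = 01101
Column 22 of H equals this syndrome → error at bit 22 (1-indexed).
Flip bit 22: 1011010111110001010110000010101 → 1011010111110001010111000010101
Extract data bits at positions {3,5,6,7,9,10,11,12,13,14,15,17,18,19,20,21,22,23,24,25,26,27,28,29,30,31}: 10101111000010111000010101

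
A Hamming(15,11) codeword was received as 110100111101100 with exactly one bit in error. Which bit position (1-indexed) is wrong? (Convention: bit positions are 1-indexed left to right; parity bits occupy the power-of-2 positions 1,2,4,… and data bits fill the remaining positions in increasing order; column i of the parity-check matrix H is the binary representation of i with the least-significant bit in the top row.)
Syndrome s = H · r^T (mod 2), r = 110100111101100:
  s[0] = (101010101010101)·(110100111101100) mod 2 = 1+0+0+0+0+0+1+0+1+0+0+0+1+0+0 mod 2 = 0
  s[1] = (011001100110011)·(110100111101100) mod 2 = 0+1+0+0+0+0+1+0+0+1+0+0+0+0+0 mod 2 = 1
  s[2] = (000111100001111)·(110100111101100) mod 2 = 0+0+0+1+0+0+1+0+0+0+0+1+1+0+0 mod 2 = 0
  s[3] = (000000011111111)·(110100111101100) mod 2 = 0+0+0+0+0+0+0+1+1+1+0+1+1+0+0 mod 2 = 1
Syndrome = 0101
Column i of H is the binary representation of i, so the syndrome is the binary index of the flipped bit.
Read s = 0101 with s[0] as LSB: 0·2^0 + 1·2^1 + 0·2^2 + 1·2^3 = 10.
Error is at bit position 10.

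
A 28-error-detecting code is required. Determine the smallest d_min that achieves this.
Detecting e errors requires d_min ≥ e + 1 = 28 + 1 = 29.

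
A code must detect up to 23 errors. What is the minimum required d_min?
Detecting e errors requires d_min ≥ e + 1 = 23 + 1 = 24.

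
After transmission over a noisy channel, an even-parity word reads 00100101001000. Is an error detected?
Sum of received bits: 0+0+1+0+0+1+0+1+0+0+1+0+0+0 = 4; 4 mod 2 = 0. Result is 0 → no error detected.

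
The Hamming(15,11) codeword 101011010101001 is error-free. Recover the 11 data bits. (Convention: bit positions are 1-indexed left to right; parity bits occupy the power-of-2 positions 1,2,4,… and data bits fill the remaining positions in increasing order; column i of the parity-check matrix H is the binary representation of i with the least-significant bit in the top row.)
Parity bits occupy power-of-2 positions; data bits are at positions {3,5,6,7,9,10,11,12,13,14,15} (1-indexed).
Extract: c[3]=1 c[5]=1 c[6]=1 c[7]=0 c[9]=0 c[10]=1 c[11]=0 c[12]=1 c[13]=0 c[14]=0 c[15]=1
Data = 11100101001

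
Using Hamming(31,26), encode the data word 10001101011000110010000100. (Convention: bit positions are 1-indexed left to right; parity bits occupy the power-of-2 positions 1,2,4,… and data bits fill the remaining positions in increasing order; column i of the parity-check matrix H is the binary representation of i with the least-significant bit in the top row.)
Codeword c = d · G (mod 2), d = 10001101011000110010000100:
  c[0] = d·G[:,0] = (10001101011000110010000100)·(11011010101101010101010101) mod 2 = 1+0+0+0+1+0+0+0+0+0+1+0+0+0+0+1+0+0+0+0+0+0+0+1+0+0 mod 2 = 1
  c[1] = d·G[:,1] = (10001101011000110010000100)·(10110110011011001100110011) mod 2 = 1+0+0+0+0+1+0+0+0+1+1+0+0+0+0+0+0+0+0+0+0+0+0+0+0+0 mod 2 = 0
  c[2] = d·G[:,2] = (10001101011000110010000100)·(10000000000000000000000000) mod 2 = 1+0+0+0+0+0+0+0+0+0+0+0+0+0+0+0+0+0+0+0+0+0+0+0+0+0 mod 2 = 1
  c[3] = d·G[:,3] = (10001101011000110010000100)·(01110001111000111100001111) mod 2 = 0+0+0+0+0+0+0+1+0+1+1+0+0+0+1+1+0+0+0+0+0+0+0+1+0+0 mod 2 = 0
  c[4] = d·G[:,4] = (10001101011000110010000100)·(01000000000000000000000000) mod 2 = 0+0+0+0+0+0+0+0+0+0+0+0+0+0+0+0+0+0+0+0+0+0+0+0+0+0 mod 2 = 0
  c[5] = d·G[:,5] = (10001101011000110010000100)·(00100000000000000000000000) mod 2 = 0+0+0+0+0+0+0+0+0+0+0+0+0+0+0+0+0+0+0+0+0+0+0+0+0+0 mod 2 = 0
  c[6] = d·G[:,6] = (10001101011000110010000100)·(00010000000000000000000000) mod 2 = 0+0+0+0+0+0+0+0+0+0+0+0+0+0+0+0+0+0+0+0+0+0+0+0+0+0 mod 2 = 0
  c[7] = d·G[:,7] = (10001101011000110010000100)·(00001111111000000011111111) mod 2 = 0+0+0+0+1+1+0+1+0+1+1+0+0+0+0+0+0+0+1+0+0+0+0+1+0+0 mod 2 = 1
  c[8] = d·G[:,8] = (10001101011000110010000100)·(00001000000000000000000000) mod 2 = 0+0+0+0+1+0+0+0+0+0+0+0+0+0+0+0+0+0+0+0+0+0+0+0+0+0 mod 2 = 1
  c[9] = d·G[:,9] = (10001101011000110010000100)·(00000100000000000000000000) mod 2 = 0+0+0+0+0+1+0+0+0+0+0+0+0+0+0+0+0+0+0+0+0+0+0+0+0+0 mod 2 = 1
  c[10] = d·G[:,10] = (10001101011000110010000100)·(00000010000000000000000000) mod 2 = 0+0+0+0+0+0+0+0+0+0+0+0+0+0+0+0+0+0+0+0+0+0+0+0+0+0 mod 2 = 0
  c[11] = d·G[:,11] = (10001101011000110010000100)·(00000001000000000000000000) mod 2 = 0+0+0+0+0+0+0+1+0+0+0+0+0+0+0+0+0+0+0+0+0+0+0+0+0+0 mod 2 = 1
  c[12] = d·G[:,12] = (10001101011000110010000100)·(00000000100000000000000000) mod 2 = 0+0+0+0+0+0+0+0+0+0+0+0+0+0+0+0+0+0+0+0+0+0+0+0+0+0 mod 2 = 0
  c[13] = d·G[:,13] = (10001101011000110010000100)·(00000000010000000000000000) mod 2 = 0+0+0+0+0+0+0+0+0+1+0+0+0+0+0+0+0+0+0+0+0+0+0+0+0+0 mod 2 = 1
  c[14] = d·G[:,14] = (10001101011000110010000100)·(00000000001000000000000000) mod 2 = 0+0+0+0+0+0+0+0+0+0+1+0+0+0+0+0+0+0+0+0+0+0+0+0+0+0 mod 2 = 1
  c[15] = d·G[:,15] = (10001101011000110010000100)·(00000000000111111111111111) mod 2 = 0+0+0+0+0+0+0+0+0+0+0+0+0+0+1+1+0+0+1+0+0+0+0+1+0+0 mod 2 = 0
  c[16] = d·G[:,16] = (10001101011000110010000100)·(00000000000100000000000000) mod 2 = 0+0+0+0+0+0+0+0+0+0+0+0+0+0+0+0+0+0+0+0+0+0+0+0+0+0 mod 2 = 0
  c[17] = d·G[:,17] = (10001101011000110010000100)·(00000000000010000000000000) mod 2 = 0+0+0+0+0+0+0+0+0+0+0+0+0+0+0+0+0+0+0+0+0+0+0+0+0+0 mod 2 = 0
  c[18] = d·G[:,18] = (10001101011000110010000100)·(00000000000001000000000000) mod 2 = 0+0+0+0+0+0+0+0+0+0+0+0+0+0+0+0+0+0+0+0+0+0+0+0+0+0 mod 2 = 0
  c[19] = d·G[:,19] = (10001101011000110010000100)·(00000000000000100000000000) mod 2 = 0+0+0+0+0+0+0+0+0+0+0+0+0+0+1+0+0+0+0+0+0+0+0+0+0+0 mod 2 = 1
  c[20] = d·G[:,20] = (10001101011000110010000100)·(00000000000000010000000000) mod 2 = 0+0+0+0+0+0+0+0+0+0+0+0+0+0+0+1+0+0+0+0+0+0+0+0+0+0 mod 2 = 1
  c[21] = d·G[:,21] = (10001101011000110010000100)·(00000000000000001000000000) mod 2 = 0+0+0+0+0+0+0+0+0+0+0+0+0+0+0+0+0+0+0+0+0+0+0+0+0+0 mod 2 = 0
  c[22] = d·G[:,22] = (10001101011000110010000100)·(00000000000000000100000000) mod 2 = 0+0+0+0+0+0+0+0+0+0+0+0+0+0+0+0+0+0+0+0+0+0+0+0+0+0 mod 2 = 0
  c[23] = d·G[:,23] = (10001101011000110010000100)·(00000000000000000010000000) mod 2 = 0+0+0+0+0+0+0+0+0+0+0+0+0+0+0+0+0+0+1+0+0+0+0+0+0+0 mod 2 = 1
  c[24] = d·G[:,24] = (10001101011000110010000100)·(00000000000000000001000000) mod 2 = 0+0+0+0+0+0+0+0+0+0+0+0+0+0+0+0+0+0+0+0+0+0+0+0+0+0 mod 2 = 0
  c[25] = d·G[:,25] = (10001101011000110010000100)·(00000000000000000000100000) mod 2 = 0+0+0+0+0+0+0+0+0+0+0+0+0+0+0+0+0+0+0+0+0+0+0+0+0+0 mod 2 = 0
  c[26] = d·G[:,26] = (10001101011000110010000100)·(00000000000000000000010000) mod 2 = 0+0+0+0+0+0+0+0+0+0+0+0+0+0+0+0+0+0+0+0+0+0+0+0+0+0 mod 2 = 0
  c[27] = d·G[:,27] = (10001101011000110010000100)·(00000000000000000000001000) mod 2 = 0+0+0+0+0+0+0+0+0+0+0+0+0+0+0+0+0+0+0+0+0+0+0+0+0+0 mod 2 = 0
  c[28] = d·G[:,28] = (10001101011000110010000100)·(00000000000000000000000100) mod 2 = 0+0+0+0+0+0+0+0+0+0+0+0+0+0+0+0+0+0+0+0+0+0+0+1+0+0 mod 2 = 1
  c[29] = d·G[:,29] = (10001101011000110010000100)·(00000000000000000000000010) mod 2 = 0+0+0+0+0+0+0+0+0+0+0+0+0+0+0+0+0+0+0+0+0+0+0+0+0+0 mod 2 = 0
  c[30] = d·G[:,30] = (10001101011000110010000100)·(00000000000000000000000001) mod 2 = 0+0+0+0+0+0+0+0+0+0+0+0+0+0+0+0+0+0+0+0+0+0+0+0+0+0 mod 2 = 0
Codeword = 1010000111010110000110010000100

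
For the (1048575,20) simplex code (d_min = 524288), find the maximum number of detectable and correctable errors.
Detection only: up to d_min − 1 = 524287 errors.
Correction: up to ⌊(d_min − 1)/2⌋ = ⌊524287/2⌋ = 262143 errors.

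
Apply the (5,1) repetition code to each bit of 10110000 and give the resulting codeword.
Repeat each bit 5× and concatenate:
1→11111  0→00000  1→11111  1→11111  0→00000  0→00000  0→00000  0→00000
Codeword = 1111100000111111111100000000000000000000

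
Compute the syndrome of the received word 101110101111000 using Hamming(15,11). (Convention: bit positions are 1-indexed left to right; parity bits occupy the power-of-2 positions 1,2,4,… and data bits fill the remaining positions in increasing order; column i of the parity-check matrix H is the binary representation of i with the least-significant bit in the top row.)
Syndrome s = H · r^T (mod 2), r = 101110101111000:
  s[0] = (101010101010101)·(101110101111000) mod 2 = 1+0+1+0+1+0+1+0+1+0+1+0+0+0+0 mod 2 = 0
  s[1] = (011001100110011)·(101110101111000) mod 2 = 0+0+1+0+0+0+1+0+0+1+1+0+0+0+0 mod 2 = 0
  s[2] = (000111100001111)·(101110101111000) mod 2 = 0+0+0+1+1+0+1+0+0+0+0+1+0+0+0 mod 2 = 0
  s[3] = (000000011111111)·(101110101111000) mod 2 = 0+0+0+0+0+0+0+0+1+1+1+1+0+0+0 mod 2 = 0
Syndrome = 0000
s = 0: no error detected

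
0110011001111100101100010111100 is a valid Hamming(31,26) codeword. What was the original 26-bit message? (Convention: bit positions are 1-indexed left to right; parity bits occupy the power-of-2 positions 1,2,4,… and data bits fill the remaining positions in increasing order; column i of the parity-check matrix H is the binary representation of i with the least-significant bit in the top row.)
Parity bits occupy power-of-2 positions; data bits are at positions {3,5,6,7,9,10,11,12,13,14,15,17,18,19,20,21,22,23,24,25,26,27,28,29,30,31} (1-indexed).
Extract: c[3]=1 c[5]=0 c[6]=1 c[7]=1 c[9]=0 c[10]=1 c[11]=1 c[12]=1 c[13]=1 c[14]=1 c[15]=0 c[17]=1 c[18]=0 c[19]=1 c[20]=1 c[21]=0 c[22]=0 c[23]=0 c[24]=1 c[25]=0 c[26]=1 c[27]=1 c[28]=1 c[29]=1 c[30]=0 c[31]=0
Data = 10110111110101100010111100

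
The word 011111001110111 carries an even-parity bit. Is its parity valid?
Sum of all bits: 0+1+1+1+1+1+0+0+1+1+1+0+1+1+1 = 11; 11 mod 2 = 1. Result is 1 → parity error detected.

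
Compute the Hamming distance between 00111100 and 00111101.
XOR = 00000001, count of 1s = 1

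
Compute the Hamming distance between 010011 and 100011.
XOR = 110000, count of 1s = 2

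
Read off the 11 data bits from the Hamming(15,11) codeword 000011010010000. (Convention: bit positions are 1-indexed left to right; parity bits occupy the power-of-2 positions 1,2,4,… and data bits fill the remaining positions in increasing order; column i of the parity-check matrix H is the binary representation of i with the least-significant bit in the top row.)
Parity bits occupy power-of-2 positions; data bits are at positions {3,5,6,7,9,10,11,12,13,14,15} (1-indexed).
Extract: c[3]=0 c[5]=1 c[6]=1 c[7]=0 c[9]=0 c[10]=0 c[11]=1 c[12]=0 c[13]=0 c[14]=0 c[15]=0
Data = 01100010000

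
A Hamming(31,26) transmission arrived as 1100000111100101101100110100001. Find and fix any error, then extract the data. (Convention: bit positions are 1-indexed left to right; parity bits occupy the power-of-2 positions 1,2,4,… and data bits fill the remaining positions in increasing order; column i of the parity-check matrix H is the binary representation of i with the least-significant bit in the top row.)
Syndrome s = H · r^T (mod 2), r = 1100000111100101101100110100001:
  s[0] = (1010101010101010101010101010101)·(1100000111100101101100110100001) mod 2 = 1+0+0+0+0+0+0+0+1+0+1+0+0+0+0+0+1+0+1+0+0+0+1+0+0+0+0+0+0+0+1 mod 2 = 1
  s[1] = (0110011001100110011001100110011)·(1100000111100101101100110100001) mod 2 = 0+1+0+0+0+0+0+0+0+1+1+0+0+1+0+0+0+0+1+0+0+0+1+0+0+1+0+0+0+0+1 mod 2 = 0
  s[2] = (0001111000011110000111100001111)·(1100000111100101101100110100001) mod 2 = 0+0+0+0+0+0+0+0+0+0+0+0+0+1+0+0+0+0+0+1+0+0+1+0+0+0+0+0+0+0+1 mod 2 = 0
  s[3] = (0000000111111110000000011111111)·(1100000111100101101100110100001) mod 2 = 0+0+0+0+0+0+0+1+1+1+1+0+0+1+0+0+0+0+0+0+0+0+0+1+0+1+0+0+0+0+1 mod 2 = 0
  s[4] = (0000000000000001111111111111111)·(1100000111100101101100110100001) mod 2 = 0+0+0+0+0+0+0+0+0+0+0+0+0+0+0+1+1+0+1+1+0+0+1+1+0+1+0+0+0+0+1 mod 2 = 0
Syndrome = 10000
Column 1 of H equals this syndrome → error at bit 1 (1-indexed).
Flip bit 1: 1100000111100101101100110100001 → 0100000111100101101100110100001
Extract data bits at positions {3,5,6,7,9,10,11,12,13,14,15,17,18,19,20,21,22,23,24,25,26,27,28,29,30,31}: 00001110010101100110100001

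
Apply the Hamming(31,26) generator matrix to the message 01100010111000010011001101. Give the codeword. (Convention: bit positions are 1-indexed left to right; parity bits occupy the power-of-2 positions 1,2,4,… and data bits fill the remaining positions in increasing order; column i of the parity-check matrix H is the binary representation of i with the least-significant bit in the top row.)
Codeword c = d · G (mod 2), d = 01100010111000010011001101:
  c[0] = d·G[:,0] = (01100010111000010011001101)·(11011010101101010101010101) mod 2 = 0+1+0+0+0+0+1+0+1+0+1+0+0+0+0+1+0+0+0+1+0+0+0+1+0+1 mod 2 = 0
  c[1] = d·G[:,1] = (01100010111000010011001101)·(10110110011011001100110011) mod 2 = 0+0+1+0+0+0+1+0+0+1+1+0+0+0+0+0+0+0+0+0+0+0+0+0+0+1 mod 2 = 1
  c[2] = d·G[:,2] = (01100010111000010011001101)·(10000000000000000000000000) mod 2 = 0+0+0+0+0+0+0+0+0+0+0+0+0+0+0+0+0+0+0+0+0+0+0+0+0+0 mod 2 = 0
  c[3] = d·G[:,3] = (01100010111000010011001101)·(01110001111000111100001111) mod 2 = 0+1+1+0+0+0+0+0+1+1+1+0+0+0+0+1+0+0+0+0+0+0+1+1+0+1 mod 2 = 1
  c[4] = d·G[:,4] = (01100010111000010011001101)·(01000000000000000000000000) mod 2 = 0+1+0+0+0+0+0+0+0+0+0+0+0+0+0+0+0+0+0+0+0+0+0+0+0+0 mod 2 = 1
  c[5] = d·G[:,5] = (01100010111000010011001101)·(00100000000000000000000000) mod 2 = 0+0+1+0+0+0+0+0+0+0+0+0+0+0+0+0+0+0+0+0+0+0+0+0+0+0 mod 2 = 1
  c[6] = d·G[:,6] = (01100010111000010011001101)·(00010000000000000000000000) mod 2 = 0+0+0+0+0+0+0+0+0+0+0+0+0+0+0+0+0+0+0+0+0+0+0+0+0+0 mod 2 = 0
  c[7] = d·G[:,7] = (01100010111000010011001101)·(00001111111000000011111111) mod 2 = 0+0+0+0+0+0+1+0+1+1+1+0+0+0+0+0+0+0+1+1+0+0+1+1+0+1 mod 2 = 1
  c[8] = d·G[:,8] = (01100010111000010011001101)·(00001000000000000000000000) mod 2 = 0+0+0+0+0+0+0+0+0+0+0+0+0+0+0+0+0+0+0+0+0+0+0+0+0+0 mod 2 = 0
  c[9] = d·G[:,9] = (01100010111000010011001101)·(00000100000000000000000000) mod 2 = 0+0+0+0+0+0+0+0+0+0+0+0+0+0+0+0+0+0+0+0+0+0+0+0+0+0 mod 2 = 0
  c[10] = d·G[:,10] = (01100010111000010011001101)·(00000010000000000000000000) mod 2 = 0+0+0+0+0+0+1+0+0+0+0+0+0+0+0+0+0+0+0+0+0+0+0+0+0+0 mod 2 = 1
  c[11] = d·G[:,11] = (01100010111000010011001101)·(00000001000000000000000000) mod 2 = 0+0+0+0+0+0+0+0+0+0+0+0+0+0+0+0+0+0+0+0+0+0+0+0+0+0 mod 2 = 0
  c[12] = d·G[:,12] = (01100010111000010011001101)·(00000000100000000000000000) mod 2 = 0+0+0+0+0+0+0+0+1+0+0+0+0+0+0+0+0+0+0+0+0+0+0+0+0+0 mod 2 = 1
  c[13] = d·G[:,13] = (01100010111000010011001101)·(00000000010000000000000000) mod 2 = 0+0+0+0+0+0+0+0+0+1+0+0+0+0+0+0+0+0+0+0+0+0+0+0+0+0 mod 2 = 1
  c[14] = d·G[:,14] = (01100010111000010011001101)·(00000000001000000000000000) mod 2 = 0+0+0+0+0+0+0+0+0+0+1+0+0+0+0+0+0+0+0+0+0+0+0+0+0+0 mod 2 = 1
  c[15] = d·G[:,15] = (01100010111000010011001101)·(00000000000111111111111111) mod 2 = 0+0+0+0+0+0+0+0+0+0+0+0+0+0+0+1+0+0+1+1+0+0+1+1+0+1 mod 2 = 0
  c[16] = d·G[:,16] = (01100010111000010011001101)·(00000000000100000000000000) mod 2 = 0+0+0+0+0+0+0+0+0+0+0+0+0+0+0+0+0+0+0+0+0+0+0+0+0+0 mod 2 = 0
  c[17] = d·G[:,17] = (01100010111000010011001101)·(00000000000010000000000000) mod 2 = 0+0+0+0+0+0+0+0+0+0+0+0+0+0+0+0+0+0+0+0+0+0+0+0+0+0 mod 2 = 0
  c[18] = d·G[:,18] = (01100010111000010011001101)·(00000000000001000000000000) mod 2 = 0+0+0+0+0+0+0+0+0+0+0+0+0+0+0+0+0+0+0+0+0+0+0+0+0+0 mod 2 = 0
  c[19] = d·G[:,19] = (01100010111000010011001101)·(00000000000000100000000000) mod 2 = 0+0+0+0+0+0+0+0+0+0+0+0+0+0+0+0+0+0+0+0+0+0+0+0+0+0 mod 2 = 0
  c[20] = d·G[:,20] = (01100010111000010011001101)·(00000000000000010000000000) mod 2 = 0+0+0+0+0+0+0+0+0+0+0+0+0+0+0+1+0+0+0+0+0+0+0+0+0+0 mod 2 = 1
  c[21] = d·G[:,21] = (01100010111000010011001101)·(00000000000000001000000000) mod 2 = 0+0+0+0+0+0+0+0+0+0+0+0+0+0+0+0+0+0+0+0+0+0+0+0+0+0 mod 2 = 0
  c[22] = d·G[:,22] = (01100010111000010011001101)·(00000000000000000100000000) mod 2 = 0+0+0+0+0+0+0+0+0+0+0+0+0+0+0+0+0+0+0+0+0+0+0+0+0+0 mod 2 = 0
  c[23] = d·G[:,23] = (01100010111000010011001101)·(00000000000000000010000000) mod 2 = 0+0+0+0+0+0+0+0+0+0+0+0+0+0+0+0+0+0+1+0+0+0+0+0+0+0 mod 2 = 1
  c[24] = d·G[:,24] = (01100010111000010011001101)·(00000000000000000001000000) mod 2 = 0+0+0+0+0+0+0+0+0+0+0+0+0+0+0+0+0+0+0+1+0+0+0+0+0+0 mod 2 = 1
  c[25] = d·G[:,25] = (01100010111000010011001101)·(00000000000000000000100000) mod 2 = 0+0+0+0+0+0+0+0+0+0+0+0+0+0+0+0+0+0+0+0+0+0+0+0+0+0 mod 2 = 0
  c[26] = d·G[:,26] = (01100010111000010011001101)·(00000000000000000000010000) mod 2 = 0+0+0+0+0+0+0+0+0+0+0+0+0+0+0+0+0+0+0+0+0+0+0+0+0+0 mod 2 = 0
  c[27] = d·G[:,27] = (01100010111000010011001101)·(00000000000000000000001000) mod 2 = 0+0+0+0+0+0+0+0+0+0+0+0+0+0+0+0+0+0+0+0+0+0+1+0+0+0 mod 2 = 1
  c[28] = d·G[:,28] = (01100010111000010011001101)·(00000000000000000000000100) mod 2 = 0+0+0+0+0+0+0+0+0+0+0+0+0+0+0+0+0+0+0+0+0+0+0+1+0+0 mod 2 = 1
  c[29] = d·G[:,29] = (01100010111000010011001101)·(00000000000000000000000010) mod 2 = 0+0+0+0+0+0+0+0+0+0+0+0+0+0+0+0+0+0+0+0+0+0+0+0+0+0 mod 2 = 0
  c[30] = d·G[:,30] = (01100010111000010011001101)·(00000000000000000000000001) mod 2 = 0+0+0+0+0+0+0+0+0+0+0+0+0+0+0+0+0+0+0+0+0+0+0+0+0+1 mod 2 = 1
Codeword = 0101110100101110000010011001101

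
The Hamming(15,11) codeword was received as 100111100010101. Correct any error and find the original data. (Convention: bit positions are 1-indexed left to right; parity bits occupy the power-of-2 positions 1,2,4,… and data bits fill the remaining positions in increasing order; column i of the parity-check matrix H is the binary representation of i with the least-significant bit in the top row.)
Syndrome s = H · r^T (mod 2), r = 100111100010101:
  s[0] = (101010101010101)·(100111100010101) mod 2 = 1+0+0+0+1+0+1+0+0+0+1+0+1+0+1 mod 2 = 0
  s[1] = (011001100110011)·(100111100010101) mod 2 = 0+0+0+0+0+1+1+0+0+0+1+0+0+0+1 mod 2 = 0
  s[2] = (000111100001111)·(100111100010101) mod 2 = 0+0+0+1+1+1+1+0+0+0+0+0+1+0+1 mod 2 = 0
  s[3] = (000000011111111)·(100111100010101) mod 2 = 0+0+0+0+0+0+0+0+0+0+1+0+1+0+1 mod 2 = 1
Syndrome = 0001
Column 8 of H equals this syndrome → error at bit 8 (1-indexed).
Flip bit 8: 100111100010101 → 100111110010101
Extract data bits at positions {3,5,6,7,9,10,11,12,13,14,15}: 01110010101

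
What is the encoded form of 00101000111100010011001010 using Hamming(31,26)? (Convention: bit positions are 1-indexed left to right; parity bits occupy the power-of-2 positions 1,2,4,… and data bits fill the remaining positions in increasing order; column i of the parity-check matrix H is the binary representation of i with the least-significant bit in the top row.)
Codeword c = d · G (mod 2), d = 00101000111100010011001010:
  c[0] = d·G[:,0] = (00101000111100010011001010)·(11011010101101010101010101) mod 2 = 0+0+0+0+1+0+0+0+1+0+1+1+0+0+0+1+0+0+0+1+0+0+0+0+0+0 mod 2 = 0
  c[1] = d·G[:,1] = (00101000111100010011001010)·(10110110011011001100110011) mod 2 = 0+0+1+0+0+0+0+0+0+1+1+0+0+0+0+0+0+0+0+0+0+0+0+0+1+0 mod 2 = 0
  c[2] = d·G[:,2] = (00101000111100010011001010)·(10000000000000000000000000) mod 2 = 0+0+0+0+0+0+0+0+0+0+0+0+0+0+0+0+0+0+0+0+0+0+0+0+0+0 mod 2 = 0
  c[3] = d·G[:,3] = (00101000111100010011001010)·(01110001111000111100001111) mod 2 = 0+0+1+0+0+0+0+0+1+1+1+0+0+0+0+1+0+0+0+0+0+0+1+0+1+0 mod 2 = 1
  c[4] = d·G[:,4] = (00101000111100010011001010)·(01000000000000000000000000) mod 2 = 0+0+0+0+0+0+0+0+0+0+0+0+0+0+0+0+0+0+0+0+0+0+0+0+0+0 mod 2 = 0
  c[5] = d·G[:,5] = (00101000111100010011001010)·(00100000000000000000000000) mod 2 = 0+0+1+0+0+0+0+0+0+0+0+0+0+0+0+0+0+0+0+0+0+0+0+0+0+0 mod 2 = 1
  c[6] = d·G[:,6] = (00101000111100010011001010)·(00010000000000000000000000) mod 2 = 0+0+0+0+0+0+0+0+0+0+0+0+0+0+0+0+0+0+0+0+0+0+0+0+0+0 mod 2 = 0
  c[7] = d·G[:,7] = (00101000111100010011001010)·(00001111111000000011111111) mod 2 = 0+0+0+0+1+0+0+0+1+1+1+0+0+0+0+0+0+0+1+1+0+0+1+0+1+0 mod 2 = 0
  c[8] = d·G[:,8] = (00101000111100010011001010)·(00001000000000000000000000) mod 2 = 0+0+0+0+1+0+0+0+0+0+0+0+0+0+0+0+0+0+0+0+0+0+0+0+0+0 mod 2 = 1
  c[9] = d·G[:,9] = (00101000111100010011001010)·(00000100000000000000000000) mod 2 = 0+0+0+0+0+0+0+0+0+0+0+0+0+0+0+0+0+0+0+0+0+0+0+0+0+0 mod 2 = 0
  c[10] = d·G[:,10] = (00101000111100010011001010)·(00000010000000000000000000) mod 2 = 0+0+0+0+0+0+0+0+0+0+0+0+0+0+0+0+0+0+0+0+0+0+0+0+0+0 mod 2 = 0
  c[11] = d·G[:,11] = (00101000111100010011001010)·(00000001000000000000000000) mod 2 = 0+0+0+0+0+0+0+0+0+0+0+0+0+0+0+0+0+0+0+0+0+0+0+0+0+0 mod 2 = 0
  c[12] = d·G[:,12] = (00101000111100010011001010)·(00000000100000000000000000) mod 2 = 0+0+0+0+0+0+0+0+1+0+0+0+0+0+0+0+0+0+0+0+0+0+0+0+0+0 mod 2 = 1
  c[13] = d·G[:,13] = (00101000111100010011001010)·(00000000010000000000000000) mod 2 = 0+0+0+0+0+0+0+0+0+1+0+0+0+0+0+0+0+0+0+0+0+0+0+0+0+0 mod 2 = 1
  c[14] = d·G[:,14] = (00101000111100010011001010)·(00000000001000000000000000) mod 2 = 0+0+0+0+0+0+0+0+0+0+1+0+0+0+0+0+0+0+0+0+0+0+0+0+0+0 mod 2 = 1
  c[15] = d·G[:,15] = (00101000111100010011001010)·(00000000000111111111111111) mod 2 = 0+0+0+0+0+0+0+0+0+0+0+1+0+0+0+1+0+0+1+1+0+0+1+0+1+0 mod 2 = 0
  c[16] = d·G[:,16] = (00101000111100010011001010)·(00000000000100000000000000) mod 2 = 0+0+0+0+0+0+0+0+0+0+0+1+0+0+0+0+0+0+0+0+0+0+0+0+0+0 mod 2 = 1
  c[17] = d·G[:,17] = (00101000111100010011001010)·(00000000000010000000000000) mod 2 = 0+0+0+0+0+0+0+0+0+0+0+0+0+0+0+0+0+0+0+0+0+0+0+0+0+0 mod 2 = 0
  c[18] = d·G[:,18] = (00101000111100010011001010)·(00000000000001000000000000) mod 2 = 0+0+0+0+0+0+0+0+0+0+0+0+0+0+0+0+0+0+0+0+0+0+0+0+0+0 mod 2 = 0
  c[19] = d·G[:,19] = (00101000111100010011001010)·(00000000000000100000000000) mod 2 = 0+0+0+0+0+0+0+0+0+0+0+0+0+0+0+0+0+0+0+0+0+0+0+0+0+0 mod 2 = 0
  c[20] = d·G[:,20] = (00101000111100010011001010)·(00000000000000010000000000) mod 2 = 0+0+0+0+0+0+0+0+0+0+0+0+0+0+0+1+0+0+0+0+0+0+0+0+0+0 mod 2 = 1
  c[21] = d·G[:,21] = (00101000111100010011001010)·(00000000000000001000000000) mod 2 = 0+0+0+0+0+0+0+0+0+0+0+0+0+0+0+0+0+0+0+0+0+0+0+0+0+0 mod 2 = 0
  c[22] = d·G[:,22] = (00101000111100010011001010)·(00000000000000000100000000) mod 2 = 0+0+0+0+0+0+0+0+0+0+0+0+0+0+0+0+0+0+0+0+0+0+0+0+0+0 mod 2 = 0
  c[23] = d·G[:,23] = (00101000111100010011001010)·(00000000000000000010000000) mod 2 = 0+0+0+0+0+0+0+0+0+0+0+0+0+0+0+0+0+0+1+0+0+0+0+0+0+0 mod 2 = 1
  c[24] = d·G[:,24] = (00101000111100010011001010)·(00000000000000000001000000) mod 2 = 0+0+0+0+0+0+0+0+0+0+0+0+0+0+0+0+0+0+0+1+0+0+0+0+0+0 mod 2 = 1
  c[25] = d·G[:,25] = (00101000111100010011001010)·(00000000000000000000100000) mod 2 = 0+0+0+0+0+0+0+0+0+0+0+0+0+0+0+0+0+0+0+0+0+0+0+0+0+0 mod 2 = 0
  c[26] = d·G[:,26] = (00101000111100010011001010)·(00000000000000000000010000) mod 2 = 0+0+0+0+0+0+0+0+0+0+0+0+0+0+0+0+0+0+0+0+0+0+0+0+0+0 mod 2 = 0
  c[27] = d·G[:,27] = (00101000111100010011001010)·(00000000000000000000001000) mod 2 = 0+0+0+0+0+0+0+0+0+0+0+0+0+0+0+0+0+0+0+0+0+0+1+0+0+0 mod 2 = 1
  c[28] = d·G[:,28] = (00101000111100010011001010)·(00000000000000000000000100) mod 2 = 0+0+0+0+0+0+0+0+0+0+0+0+0+0+0+0+0+0+0+0+0+0+0+0+0+0 mod 2 = 0
  c[29] = d·G[:,29] = (00101000111100010011001010)·(00000000000000000000000010) mod 2 = 0+0+0+0+0+0+0+0+0+0+0+0+0+0+0+0+0+0+0+0+0+0+0+0+1+0 mod 2 = 1
  c[30] = d·G[:,30] = (00101000111100010011001010)·(00000000000000000000000001) mod 2 = 0+0+0+0+0+0+0+0+0+0+0+0+0+0+0+0+0+0+0+0+0+0+0+0+0+0 mod 2 = 0
Codeword = 0001010010001110100010011001010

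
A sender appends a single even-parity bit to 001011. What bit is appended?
Sum of data bits: 0+0+1+0+1+1 = 3.
3 mod 2 = 1, so parity bit = 1.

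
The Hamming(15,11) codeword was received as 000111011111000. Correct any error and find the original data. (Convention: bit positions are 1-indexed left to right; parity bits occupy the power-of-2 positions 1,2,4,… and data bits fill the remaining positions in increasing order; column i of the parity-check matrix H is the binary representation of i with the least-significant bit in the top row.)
Syndrome s = H · r^T (mod 2), r = 000111011111000:
  s[0] = (101010101010101)·(000111011111000) mod 2 = 0+0+0+0+1+0+0+0+1+0+1+0+0+0+0 mod 2 = 1
  s[1] = (011001100110011)·(000111011111000) mod 2 = 0+0+0+0+0+1+0+0+0+1+1+0+0+0+0 mod 2 = 1
  s[2] = (000111100001111)·(000111011111000) mod 2 = 0+0+0+1+1+1+0+0+0+0+0+1+0+0+0 mod 2 = 0
  s[3] = (000000011111111)·(000111011111000) mod 2 = 0+0+0+0+0+0+0+1+1+1+1+1+0+0+0 mod 2 = 1
Syndrome = 1101
Column 11 of H equals this syndrome → error at bit 11 (1-indexed).
Flip bit 11: 000111011111000 → 000111011101000
Extract data bits at positions {3,5,6,7,9,10,11,12,13,14,15}: 01101101000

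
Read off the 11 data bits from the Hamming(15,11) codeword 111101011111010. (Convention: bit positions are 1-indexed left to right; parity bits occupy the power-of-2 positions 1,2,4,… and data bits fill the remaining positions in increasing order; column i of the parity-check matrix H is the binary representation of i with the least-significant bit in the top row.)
Parity bits occupy power-of-2 positions; data bits are at positions {3,5,6,7,9,10,11,12,13,14,15} (1-indexed).
Extract: c[3]=1 c[5]=0 c[6]=1 c[7]=0 c[9]=1 c[10]=1 c[11]=1 c[12]=1 c[13]=0 c[14]=1 c[15]=0
Data = 10101111010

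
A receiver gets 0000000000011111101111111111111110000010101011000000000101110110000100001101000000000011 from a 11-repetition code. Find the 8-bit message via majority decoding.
Split into 11-bit blocks and majority-vote each:
  block 1 = 00000000000: 0 ones, 11 zeros → 0
  block 2 = 11111101111: 10 ones, 1 zeros → 1
  block 3 = 11111111111: 11 ones, 0 zeros → 1
  block 4 = 00000101010: 3 ones, 8 zeros → 0
  block 5 = 11000000000: 2 ones, 9 zeros → 0
  block 6 = 10111011000: 6 ones, 5 zeros → 1
  block 7 = 01000011010: 4 ones, 7 zeros → 0
  block 8 = 00000000011: 2 ones, 9 zeros → 0
Decoded = 01100100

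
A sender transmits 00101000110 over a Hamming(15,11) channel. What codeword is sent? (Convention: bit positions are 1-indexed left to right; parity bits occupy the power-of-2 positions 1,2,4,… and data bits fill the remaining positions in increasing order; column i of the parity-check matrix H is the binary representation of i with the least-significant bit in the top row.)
Codeword c = d · G (mod 2), d = 00101000110:
  c[0] = d·G[:,0] = (00101000110)·(11011010101) mod 2 = 0+0+0+0+1+0+0+0+1+0+0 mod 2 = 0
  c[1] = d·G[:,1] = (00101000110)·(10110110011) mod 2 = 0+0+1+0+0+0+0+0+0+1+0 mod 2 = 0
  c[2] = d·G[:,2] = (00101000110)·(10000000000) mod 2 = 0+0+0+0+0+0+0+0+0+0+0 mod 2 = 0
  c[3] = d·G[:,3] = (00101000110)·(01110001111) mod 2 = 0+0+1+0+0+0+0+0+1+1+0 mod 2 = 1
  c[4] = d·G[:,4] = (00101000110)·(01000000000) mod 2 = 0+0+0+0+0+0+0+0+0+0+0 mod 2 = 0
  c[5] = d·G[:,5] = (00101000110)·(00100000000) mod 2 = 0+0+1+0+0+0+0+0+0+0+0 mod 2 = 1
  c[6] = d·G[:,6] = (00101000110)·(00010000000) mod 2 = 0+0+0+0+0+0+0+0+0+0+0 mod 2 = 0
  c[7] = d·G[:,7] = (00101000110)·(00001111111) mod 2 = 0+0+0+0+1+0+0+0+1+1+0 mod 2 = 1
  c[8] = d·G[:,8] = (00101000110)·(00001000000) mod 2 = 0+0+0+0+1+0+0+0+0+0+0 mod 2 = 1
  c[9] = d·G[:,9] = (00101000110)·(00000100000) mod 2 = 0+0+0+0+0+0+0+0+0+0+0 mod 2 = 0
  c[10] = d·G[:,10] = (00101000110)·(00000010000) mod 2 = 0+0+0+0+0+0+0+0+0+0+0 mod 2 = 0
  c[11] = d·G[:,11] = (00101000110)·(00000001000) mod 2 = 0+0+0+0+0+0+0+0+0+0+0 mod 2 = 0
  c[12] = d·G[:,12] = (00101000110)·(00000000100) mod 2 = 0+0+0+0+0+0+0+0+1+0+0 mod 2 = 1
  c[13] = d·G[:,13] = (00101000110)·(00000000010) mod 2 = 0+0+0+0+0+0+0+0+0+1+0 mod 2 = 1
  c[14] = d·G[:,14] = (00101000110)·(00000000001) mod 2 = 0+0+0+0+0+0+0+0+0+0+0 mod 2 = 0
Codeword = 000101011000110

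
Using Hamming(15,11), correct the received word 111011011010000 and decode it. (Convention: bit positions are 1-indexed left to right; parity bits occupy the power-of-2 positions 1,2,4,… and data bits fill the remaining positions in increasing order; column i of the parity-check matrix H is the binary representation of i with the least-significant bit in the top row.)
Syndrome s = H · r^T (mod 2), r = 111011011010000:
  s[0] = (101010101010101)·(111011011010000) mod 2 = 1+0+1+0+1+0+0+0+1+0+1+0+0+0+0 mod 2 = 1
  s[1] = (011001100110011)·(111011011010000) mod 2 = 0+1+1+0+0+1+0+0+0+0+1+0+0+0+0 mod 2 = 0
  s[2] = (000111100001111)·(111011011010000) mod 2 = 0+0+0+0+1+1+0+0+0+0+0+0+0+0+0 mod 2 = 0
  s[3] = (000000011111111)·(111011011010000) mod 2 = 0+0+0+0+0+0+0+1+1+0+1+0+0+0+0 mod 2 = 1
Syndrome = 1001
Column 9 of H equals this syndrome → error at bit 9 (1-indexed).
Flip bit 9: 111011011010000 → 111011010010000
Extract data bits at positions {3,5,6,7,9,10,11,12,13,14,15}: 11100010000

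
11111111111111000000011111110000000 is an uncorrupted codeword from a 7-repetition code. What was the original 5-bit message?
Split into 7-bit blocks: 1111111 1111111 0000000 1111111 0000000
Data = 11010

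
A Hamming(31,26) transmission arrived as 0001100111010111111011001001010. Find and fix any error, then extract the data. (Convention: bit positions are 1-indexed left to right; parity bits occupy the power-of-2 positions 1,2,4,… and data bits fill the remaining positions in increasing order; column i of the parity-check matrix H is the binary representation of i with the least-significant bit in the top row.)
Syndrome s = H · r^T (mod 2), r = 0001100111010111111011001001010:
  s[0] = (1010101010101010101010101010101)·(0001100111010111111011001001010) mod 2 = 0+0+0+0+1+0+0+0+1+0+0+0+0+0+1+0+1+0+1+0+1+0+0+0+1+0+0+0+0+0+0 mod 2 = 1
  s[1] = (0110011001100110011001100110011)·(0001100111010111111011001001010) mod 2 = 0+0+0+0+0+0+0+0+0+1+0+0+0+1+1+0+0+1+1+0+0+1+0+0+0+0+0+0+0+1+0 mod 2 = 1
  s[2] = (0001111000011110000111100001111)·(0001100111010111111011001001010) mod 2 = 0+0+0+1+1+0+0+0+0+0+0+1+0+1+1+0+0+0+0+0+1+1+0+0+0+0+0+1+0+1+0 mod 2 = 1
  s[3] = (0000000111111110000000011111111)·(0001100111010111111011001001010) mod 2 = 0+0+0+0+0+0+0+1+1+1+0+1+0+1+1+0+0+0+0+0+0+0+0+0+1+0+0+1+0+1+0 mod 2 = 1
  s[4] = (0000000000000001111111111111111)·(0001100111010111111011001001010) mod 2 = 0+0+0+0+0+0+0+0+0+0+0+0+0+0+0+1+1+1+1+0+1+1+0+0+1+0+0+1+0+1+0 mod 2 = 1
Syndrome = 11111
Column 31 of H equals this syndrome → error at bit 31 (1-indexed).
Flip bit 31: 0001100111010111111011001001010 → 0001100111010111111011001001011
Extract data bits at positions {3,5,6,7,9,10,11,12,13,14,15,17,18,19,20,21,22,23,24,25,26,27,28,29,30,31}: 01001101011111011001001011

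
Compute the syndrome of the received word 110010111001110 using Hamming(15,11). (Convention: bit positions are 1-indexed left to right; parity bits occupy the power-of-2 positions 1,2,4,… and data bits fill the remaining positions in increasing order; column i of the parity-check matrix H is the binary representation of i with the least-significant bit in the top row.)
Syndrome s = H · r^T (mod 2), r = 110010111001110:
  s[0] = (101010101010101)·(110010111001110) mod 2 = 1+0+0+0+1+0+1+0+1+0+0+0+1+0+0 mod 2 = 1
  s[1] = (011001100110011)·(110010111001110) mod 2 = 0+1+0+0+0+0+1+0+0+0+0+0+0+1+0 mod 2 = 1
  s[2] = (000111100001111)·(110010111001110) mod 2 = 0+0+0+0+1+0+1+0+0+0+0+1+1+1+0 mod 2 = 1
  s[3] = (000000011111111)·(110010111001110) mod 2 = 0+0+0+0+0+0+0+1+1+0+0+1+1+1+0 mod 2 = 1
Syndrome = 1111
Non-zero syndrome: error at position 15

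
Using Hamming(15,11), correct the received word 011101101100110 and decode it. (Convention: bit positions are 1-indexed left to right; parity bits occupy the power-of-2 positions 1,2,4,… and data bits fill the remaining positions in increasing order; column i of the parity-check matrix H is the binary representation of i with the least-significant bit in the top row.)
Syndrome s = H · r^T (mod 2), r = 011101101100110:
  s[0] = (101010101010101)·(011101101100110) mod 2 = 0+0+1+0+0+0+1+0+1+0+0+0+1+0+0 mod 2 = 0
  s[1] = (011001100110011)·(011101101100110) mod 2 = 0+1+1+0+0+1+1+0+0+1+0+0+0+1+0 mod 2 = 0
  s[2] = (000111100001111)·(011101101100110) mod 2 = 0+0+0+1+0+1+1+0+0+0+0+0+1+1+0 mod 2 = 1
  s[3] = (000000011111111)·(011101101100110) mod 2 = 0+0+0+0+0+0+0+0+1+1+0+0+1+1+0 mod 2 = 0
Syndrome = 0010
Column 4 of H equals this syndrome → error at bit 4 (1-indexed).
Flip bit 4: 011101101100110 → 011001101100110
Extract data bits at positions {3,5,6,7,9,10,11,12,13,14,15}: 10111100110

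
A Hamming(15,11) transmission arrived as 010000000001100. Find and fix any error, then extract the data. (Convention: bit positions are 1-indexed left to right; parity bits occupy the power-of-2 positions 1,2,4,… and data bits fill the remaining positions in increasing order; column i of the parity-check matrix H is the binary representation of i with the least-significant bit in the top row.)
Syndrome s = H · r^T (mod 2), r = 010000000001100:
  s[0] = (101010101010101)·(010000000001100) mod 2 = 0+0+0+0+0+0+0+0+0+0+0+0+1+0+0 mod 2 = 1
  s[1] = (011001100110011)·(010000000001100) mod 2 = 0+1+0+0+0+0+0+0+0+0+0+0+0+0+0 mod 2 = 1
  s[2] = (000111100001111)·(010000000001100) mod 2 = 0+0+0+0+0+0+0+0+0+0+0+1+1+0+0 mod 2 = 0
  s[3] = (000000011111111)·(010000000001100) mod 2 = 0+0+0+0+0+0+0+0+0+0+0+1+1+0+0 mod 2 = 0
Syndrome = 1100
Column 3 of H equals this syndrome → error at bit 3 (1-indexed).
Flip bit 3: 010000000001100 → 011000000001100
Extract data bits at positions {3,5,6,7,9,10,11,12,13,14,15}: 10000001100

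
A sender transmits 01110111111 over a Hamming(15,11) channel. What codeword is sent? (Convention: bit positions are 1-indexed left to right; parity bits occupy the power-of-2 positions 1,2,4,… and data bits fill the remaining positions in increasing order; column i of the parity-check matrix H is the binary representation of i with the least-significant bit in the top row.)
Codeword c = d · G (mod 2), d = 01110111111:
  c[0] = d·G[:,0] = (01110111111)·(11011010101) mod 2 = 0+1+0+1+0+0+1+0+1+0+1 mod 2 = 1
  c[1] = d·G[:,1] = (01110111111)·(10110110011) mod 2 = 0+0+1+1+0+1+1+0+0+1+1 mod 2 = 0
  c[2] = d·G[:,2] = (01110111111)·(10000000000) mod 2 = 0+0+0+0+0+0+0+0+0+0+0 mod 2 = 0
  c[3] = d·G[:,3] = (01110111111)·(01110001111) mod 2 = 0+1+1+1+0+0+0+1+1+1+1 mod 2 = 1
  c[4] = d·G[:,4] = (01110111111)·(01000000000) mod 2 = 0+1+0+0+0+0+0+0+0+0+0 mod 2 = 1
  c[5] = d·G[:,5] = (01110111111)·(00100000000) mod 2 = 0+0+1+0+0+0+0+0+0+0+0 mod 2 = 1
  c[6] = d·G[:,6] = (01110111111)·(00010000000) mod 2 = 0+0+0+1+0+0+0+0+0+0+0 mod 2 = 1
  c[7] = d·G[:,7] = (01110111111)·(00001111111) mod 2 = 0+0+0+0+0+1+1+1+1+1+1 mod 2 = 0
  c[8] = d·G[:,8] = (01110111111)·(00001000000) mod 2 = 0+0+0+0+0+0+0+0+0+0+0 mod 2 = 0
  c[9] = d·G[:,9] = (01110111111)·(00000100000) mod 2 = 0+0+0+0+0+1+0+0+0+0+0 mod 2 = 1
  c[10] = d·G[:,10] = (01110111111)·(00000010000) mod 2 = 0+0+0+0+0+0+1+0+0+0+0 mod 2 = 1
  c[11] = d·G[:,11] = (01110111111)·(00000001000) mod 2 = 0+0+0+0+0+0+0+1+0+0+0 mod 2 = 1
  c[12] = d·G[:,12] = (01110111111)·(00000000100) mod 2 = 0+0+0+0+0+0+0+0+1+0+0 mod 2 = 1
  c[13] = d·G[:,13] = (01110111111)·(00000000010) mod 2 = 0+0+0+0+0+0+0+0+0+1+0 mod 2 = 1
  c[14] = d·G[:,14] = (01110111111)·(00000000001) mod 2 = 0+0+0+0+0+0+0+0+0+0+1 mod 2 = 1
Codeword = 100111100111111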